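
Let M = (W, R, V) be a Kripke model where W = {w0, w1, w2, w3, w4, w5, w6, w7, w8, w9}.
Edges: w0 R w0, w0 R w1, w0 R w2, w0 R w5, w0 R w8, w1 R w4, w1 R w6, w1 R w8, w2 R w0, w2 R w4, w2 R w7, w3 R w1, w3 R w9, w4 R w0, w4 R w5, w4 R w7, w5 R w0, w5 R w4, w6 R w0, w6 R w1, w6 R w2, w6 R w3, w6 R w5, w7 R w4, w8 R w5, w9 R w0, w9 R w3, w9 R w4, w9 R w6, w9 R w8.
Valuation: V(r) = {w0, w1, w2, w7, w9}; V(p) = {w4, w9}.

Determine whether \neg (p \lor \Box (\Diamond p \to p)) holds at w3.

Yes

At w3: p \lor \Box (\Diamond p \to p) is false, so \neg (p \lor \Box (\Diamond p \to p)) is true.
  At w3: p is false, \Box (\Diamond p \to p) is false, so p \lor \Box (\Diamond p \to p) is false.
    At w3: \Box (\Diamond p \to p) requires \Diamond p \to p at every successor {w1, w9}.
      \Diamond p \to p fails at w1, so \Box (\Diamond p \to p) is false at w3.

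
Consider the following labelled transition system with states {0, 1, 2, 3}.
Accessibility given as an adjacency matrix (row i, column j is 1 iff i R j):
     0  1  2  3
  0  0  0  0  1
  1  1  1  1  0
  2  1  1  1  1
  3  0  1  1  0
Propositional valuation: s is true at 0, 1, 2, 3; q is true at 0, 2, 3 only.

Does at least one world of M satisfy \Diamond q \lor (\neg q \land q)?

Recall that \Diamond ψ holds at a world iff ψ holds at some accessible world.
Let φ = \Diamond q \lor (\neg q \land q). Evaluate φ at each world:
  0 (successors {3}): φ is true.
  1 (successors {0, 1, 2}): φ is true.
  2 (successors {0, 1, 2, 3}): φ is true.
  3 (successors {1, 2}): φ is true.
Detail at 0 (witness):
  At 0: \Diamond q is true, \neg q \land q is false, so \Diamond q \lor (\neg q \land q) is true.
    At 0: \Diamond q requires q at some successor in {3}.
      q holds at 3, so \Diamond q is true at 0.

Yes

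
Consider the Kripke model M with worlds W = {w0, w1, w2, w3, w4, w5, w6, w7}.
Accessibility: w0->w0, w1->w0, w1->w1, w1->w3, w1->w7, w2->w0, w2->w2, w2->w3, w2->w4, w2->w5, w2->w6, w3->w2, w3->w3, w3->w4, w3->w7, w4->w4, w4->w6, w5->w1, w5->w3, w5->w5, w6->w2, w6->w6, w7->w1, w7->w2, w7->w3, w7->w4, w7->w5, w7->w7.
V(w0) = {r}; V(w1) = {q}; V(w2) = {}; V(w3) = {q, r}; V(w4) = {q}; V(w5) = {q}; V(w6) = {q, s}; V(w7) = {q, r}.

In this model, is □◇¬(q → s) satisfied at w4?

At w4: □◇¬(q → s) requires ◇¬(q → s) at every successor {w4, w6}.
  ◇¬(q → s) fails at w6, so □◇¬(q → s) is false at w4.
    At w6: ◇¬(q → s) requires ¬(q → s) at some successor in {w2, w6}.
      At w2: ¬(q → s) is false.
      At w6: ¬(q → s) is false.
    So ◇¬(q → s) is false at w6.

No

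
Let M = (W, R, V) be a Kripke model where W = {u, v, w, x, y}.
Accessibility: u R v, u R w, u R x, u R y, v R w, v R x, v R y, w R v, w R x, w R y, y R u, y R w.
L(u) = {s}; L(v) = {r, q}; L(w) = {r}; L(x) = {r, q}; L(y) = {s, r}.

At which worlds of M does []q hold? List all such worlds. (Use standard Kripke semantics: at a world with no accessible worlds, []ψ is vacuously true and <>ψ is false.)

x

Let φ = []q. Evaluate φ at each world:
  u (successors {v, w, x, y}): φ is false.
  v (successors {w, x, y}): φ is false.
  w (successors {v, x, y}): φ is false.
  x (successors ∅): φ is true.
  y (successors {u, w}): φ is false.
For instance, at u:
  At u: []q requires q at every successor {v, w, x, y}.
    q fails at w, so []q is false at u.
Satisfying worlds: {x}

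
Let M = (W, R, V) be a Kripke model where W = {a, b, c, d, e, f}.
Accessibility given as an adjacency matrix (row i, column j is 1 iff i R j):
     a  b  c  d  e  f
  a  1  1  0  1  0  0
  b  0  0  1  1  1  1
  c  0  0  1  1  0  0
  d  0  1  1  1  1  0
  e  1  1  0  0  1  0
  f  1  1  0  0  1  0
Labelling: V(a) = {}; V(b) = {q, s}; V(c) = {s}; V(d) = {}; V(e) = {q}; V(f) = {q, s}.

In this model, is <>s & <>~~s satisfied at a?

At a: <>s is true, <>~~s is true, so <>s & <>~~s is true.
  At a: <>s requires s at some successor in {a, b, d}.
    s holds at b, so <>s is true at a.
  At a: <>~~s requires ~~s at some successor in {a, b, d}.
    ~~s holds at b, so <>~~s is true at a.

Yes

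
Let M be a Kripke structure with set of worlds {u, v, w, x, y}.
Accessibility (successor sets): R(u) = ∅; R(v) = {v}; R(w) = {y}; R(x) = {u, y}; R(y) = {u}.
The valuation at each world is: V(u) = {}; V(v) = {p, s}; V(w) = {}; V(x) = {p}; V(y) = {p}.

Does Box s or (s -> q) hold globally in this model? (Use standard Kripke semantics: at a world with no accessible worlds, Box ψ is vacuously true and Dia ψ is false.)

Yes

Let φ = Box s or (s -> q). Evaluate φ at each world:
  u (successors ∅): φ is true.
  v (successors {v}): φ is true.
  w (successors {y}): φ is true.
  x (successors {u, y}): φ is true.
  y (successors {u}): φ is true.
For instance, at y:
  At y: Box s is false, s -> q is true, so Box s or (s -> q) is true.
    At y: Box s requires s at every successor {u}.
      s fails at u, so Box s is false at y.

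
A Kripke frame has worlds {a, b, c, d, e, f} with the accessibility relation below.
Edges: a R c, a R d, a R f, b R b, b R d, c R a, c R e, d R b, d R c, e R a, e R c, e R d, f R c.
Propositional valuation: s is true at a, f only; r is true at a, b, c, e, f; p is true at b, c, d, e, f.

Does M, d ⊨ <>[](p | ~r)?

Yes

At d: <>[](p | ~r) requires [](p | ~r) at some successor in {b, c}.
  [](p | ~r) holds at b, so <>[](p | ~r) is true at d.
    At b: [](p | ~r) requires p | ~r at every successor {b, d}.
      At b: p | ~r is true.
      At d: p | ~r is true.
    So [](p | ~r) is true at b.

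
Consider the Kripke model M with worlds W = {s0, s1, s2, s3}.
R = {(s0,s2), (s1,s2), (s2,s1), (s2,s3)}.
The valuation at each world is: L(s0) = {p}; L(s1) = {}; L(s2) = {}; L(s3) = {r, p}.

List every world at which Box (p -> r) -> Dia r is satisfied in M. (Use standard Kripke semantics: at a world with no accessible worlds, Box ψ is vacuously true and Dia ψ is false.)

Let φ = Box (p -> r) -> Dia r. Evaluate φ at each world:
  s0 (successors {s2}): φ is false.
  s1 (successors {s2}): φ is false.
  s2 (successors {s1, s3}): φ is true.
  s3 (successors ∅): φ is false.
For instance, at s2:
  At s2: Box (p -> r) is true, Dia r is true, so Box (p -> r) -> Dia r is true.
    At s2: Box (p -> r) requires p -> r at every successor {s1, s3}.
      At s1: p -> r is true.
      At s3: p -> r is true.
    So Box (p -> r) is true at s2.
    At s2: Dia r requires r at some successor in {s1, s3}.
      r holds at s3, so Dia r is true at s2.
Satisfying worlds: {s2}

s2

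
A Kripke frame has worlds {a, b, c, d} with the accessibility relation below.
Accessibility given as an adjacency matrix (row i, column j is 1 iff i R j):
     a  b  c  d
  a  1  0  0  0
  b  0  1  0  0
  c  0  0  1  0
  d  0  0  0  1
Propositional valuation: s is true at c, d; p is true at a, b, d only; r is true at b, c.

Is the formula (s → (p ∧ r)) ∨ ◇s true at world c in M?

At c: s → (p ∧ r) is false, ◇s is true, so (s → (p ∧ r)) ∨ ◇s is true.
  At c: ◇s requires s at some successor in {c}.
    s holds at c, so ◇s is true at c.

Yes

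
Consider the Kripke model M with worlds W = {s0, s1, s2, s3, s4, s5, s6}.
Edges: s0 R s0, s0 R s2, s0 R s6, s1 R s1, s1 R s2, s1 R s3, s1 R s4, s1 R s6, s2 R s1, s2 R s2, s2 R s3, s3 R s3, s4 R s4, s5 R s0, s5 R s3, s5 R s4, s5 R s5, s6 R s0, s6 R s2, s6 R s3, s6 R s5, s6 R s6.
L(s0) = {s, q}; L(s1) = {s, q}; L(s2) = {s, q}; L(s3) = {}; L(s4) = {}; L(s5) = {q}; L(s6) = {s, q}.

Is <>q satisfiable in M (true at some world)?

Let φ = <>q. Evaluate φ at each world:
  s0 (successors {s0, s2, s6}): φ is true.
  s1 (successors {s1, s2, s3, s4, s6}): φ is true.
  s2 (successors {s1, s2, s3}): φ is true.
  s3 (successors {s3}): φ is false.
  s4 (successors {s4}): φ is false.
  s5 (successors {s0, s3, s4, s5}): φ is true.
  s6 (successors {s0, s2, s3, s5, s6}): φ is true.
Detail at s0 (witness):
  At s0: <>q requires q at some successor in {s0, s2, s6}.
    q holds at s0, so <>q is true at s0.

Yes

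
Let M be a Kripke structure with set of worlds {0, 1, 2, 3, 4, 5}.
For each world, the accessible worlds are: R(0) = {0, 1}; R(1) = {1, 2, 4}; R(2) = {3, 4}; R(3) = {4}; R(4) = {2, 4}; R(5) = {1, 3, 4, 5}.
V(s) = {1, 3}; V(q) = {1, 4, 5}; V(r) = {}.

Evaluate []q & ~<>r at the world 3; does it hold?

Yes

Recall that []ψ holds at a world iff ψ holds at every accessible world, and <>ψ holds iff ψ holds at some accessible world.
At 3: []q is true, ~<>r is true, so []q & ~<>r is true.
  At 3: []q requires q at every successor {4}.
    At 4: q is true.
  So []q is true at 3.
  At 3: <>r is false, so ~<>r is true.
    At 3: <>r requires r at some successor in {4}.
      At 4: r is false.
    So <>r is false at 3.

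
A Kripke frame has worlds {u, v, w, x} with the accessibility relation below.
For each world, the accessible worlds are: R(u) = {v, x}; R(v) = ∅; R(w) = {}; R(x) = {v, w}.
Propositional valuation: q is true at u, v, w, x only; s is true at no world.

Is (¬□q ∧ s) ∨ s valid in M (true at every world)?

Let φ = (¬□q ∧ s) ∨ s. Evaluate φ at each world:
  u (successors {v, x}): φ is false.
  v (successors ∅): φ is false.
  w (successors ∅): φ is false.
  x (successors {v, w}): φ is false.
Detail at u (counterexample):
  At u: ¬□q ∧ s is false, s is false, so (¬□q ∧ s) ∨ s is false.
    At u: ¬□q is false, s is false, so ¬□q ∧ s is false.
      At u: □q is true, so ¬□q is false.

No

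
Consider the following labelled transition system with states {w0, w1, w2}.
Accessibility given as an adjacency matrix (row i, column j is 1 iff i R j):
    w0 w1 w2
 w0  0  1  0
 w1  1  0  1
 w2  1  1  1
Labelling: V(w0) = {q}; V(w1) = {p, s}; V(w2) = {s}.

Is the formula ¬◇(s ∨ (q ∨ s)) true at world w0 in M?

No

At w0: ◇(s ∨ (q ∨ s)) is true, so ¬◇(s ∨ (q ∨ s)) is false.
  At w0: ◇(s ∨ (q ∨ s)) requires s ∨ (q ∨ s) at some successor in {w1}.
    s ∨ (q ∨ s) holds at w1, so ◇(s ∨ (q ∨ s)) is true at w0.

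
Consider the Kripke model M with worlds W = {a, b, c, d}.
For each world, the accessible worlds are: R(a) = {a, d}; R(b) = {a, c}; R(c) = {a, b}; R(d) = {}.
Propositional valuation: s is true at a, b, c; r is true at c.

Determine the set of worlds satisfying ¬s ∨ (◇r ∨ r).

b, c, d

Let φ = ¬s ∨ (◇r ∨ r). Evaluate φ at each world:
  a (successors {a, d}): φ is false.
  b (successors {a, c}): φ is true.
  c (successors {a, b}): φ is true.
  d (successors ∅): φ is true.
For instance, at b:
  At b: ¬s is false, ◇r ∨ r is true, so ¬s ∨ (◇r ∨ r) is true.
    At b: ◇r is true, r is false, so ◇r ∨ r is true.
      At b: ◇r requires r at some successor in {a, c}.
        r holds at c, so ◇r is true at b.
Satisfying worlds: {b, c, d}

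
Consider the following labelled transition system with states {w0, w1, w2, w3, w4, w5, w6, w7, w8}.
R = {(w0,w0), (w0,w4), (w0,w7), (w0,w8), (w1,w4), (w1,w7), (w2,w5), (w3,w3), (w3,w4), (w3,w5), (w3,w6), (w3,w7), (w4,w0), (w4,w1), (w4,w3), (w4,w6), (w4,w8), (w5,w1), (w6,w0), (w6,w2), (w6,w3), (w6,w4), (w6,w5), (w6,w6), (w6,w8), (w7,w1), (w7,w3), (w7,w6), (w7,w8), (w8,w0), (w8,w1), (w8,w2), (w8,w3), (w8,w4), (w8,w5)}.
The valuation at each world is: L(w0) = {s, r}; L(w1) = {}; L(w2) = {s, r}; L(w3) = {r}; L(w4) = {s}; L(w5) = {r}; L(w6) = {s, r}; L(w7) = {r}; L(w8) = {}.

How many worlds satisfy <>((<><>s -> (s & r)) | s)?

Let φ = <>((<><>s -> (s & r)) | s). Evaluate φ at each world:
  w0 (successors {w0, w4, w7, w8}): φ is true.
  w1 (successors {w4, w7}): φ is true.
  w2 (successors {w5}): φ is false.
  w3 (successors {w3, w4, w5, w6, w7}): φ is true.
  w4 (successors {w0, w1, w3, w6, w8}): φ is true.
  w5 (successors {w1}): φ is false.
  w6 (successors {w0, w2, w3, w4, w5, w6, w8}): φ is true.
  w7 (successors {w1, w3, w6, w8}): φ is true.
  w8 (successors {w0, w1, w2, w3, w4, w5}): φ is true.
For instance, at w1:
  At w1: <>((<><>s -> (s & r)) | s) requires (<><>s -> (s & r)) | s at some successor in {w4, w7}.
    (<><>s -> (s & r)) | s holds at w4, so <>((<><>s -> (s & r)) | s) is true at w1.
      At w4: <><>s -> (s & r) is false, s is true, so (<><>s -> (s & r)) | s is true.
Satisfying worlds: {w0, w1, w3, w4, w6, w7, w8}

7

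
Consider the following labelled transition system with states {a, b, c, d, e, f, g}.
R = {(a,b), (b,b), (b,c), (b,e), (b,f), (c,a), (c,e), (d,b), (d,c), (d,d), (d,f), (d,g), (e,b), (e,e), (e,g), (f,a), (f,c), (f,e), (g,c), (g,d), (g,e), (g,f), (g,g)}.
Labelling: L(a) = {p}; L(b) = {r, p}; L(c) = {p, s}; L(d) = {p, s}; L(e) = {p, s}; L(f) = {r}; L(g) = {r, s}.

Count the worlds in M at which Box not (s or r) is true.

0

Let φ = Box not (s or r). Evaluate φ at each world:
  a (successors {b}): φ is false.
  b (successors {b, c, e, f}): φ is false.
  c (successors {a, e}): φ is false.
  d (successors {b, c, d, f, g}): φ is false.
  e (successors {b, e, g}): φ is false.
  f (successors {a, c, e}): φ is false.
  g (successors {c, d, e, f, g}): φ is false.
For instance, at g:
  At g: Box not (s or r) requires not (s or r) at every successor {c, d, e, f, g}.
    not (s or r) fails at c, so Box not (s or r) is false at g.
Satisfying worlds: none.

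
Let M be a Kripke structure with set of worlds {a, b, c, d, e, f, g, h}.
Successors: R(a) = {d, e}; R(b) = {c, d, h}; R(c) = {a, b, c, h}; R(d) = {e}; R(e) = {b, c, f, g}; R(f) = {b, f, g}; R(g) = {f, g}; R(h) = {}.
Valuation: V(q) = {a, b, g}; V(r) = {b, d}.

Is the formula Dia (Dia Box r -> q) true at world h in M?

At h: no accessible worlds, so Dia (Dia Box r -> q) is false.

No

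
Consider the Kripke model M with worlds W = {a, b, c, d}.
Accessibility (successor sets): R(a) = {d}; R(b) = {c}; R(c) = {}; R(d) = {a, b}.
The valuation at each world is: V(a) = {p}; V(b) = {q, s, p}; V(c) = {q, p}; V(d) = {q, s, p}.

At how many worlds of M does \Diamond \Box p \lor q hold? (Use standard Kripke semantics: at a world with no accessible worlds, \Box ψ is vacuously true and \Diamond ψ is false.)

Recall that \Box ψ holds at a world iff ψ holds at every accessible world, and \Diamond ψ holds iff ψ holds at some accessible world.
Let φ = \Diamond \Box p \lor q. Evaluate φ at each world:
  a (successors {d}): φ is true.
  b (successors {c}): φ is true.
  c (successors ∅): φ is true.
  d (successors {a, b}): φ is true.
For instance, at b:
  At b: \Diamond \Box p is true, q is true, so \Diamond \Box p \lor q is true.
    At b: \Diamond \Box p requires \Box p at some successor in {c}.
      \Box p holds at c, so \Diamond \Box p is true at b.
Satisfying worlds: {a, b, c, d}

4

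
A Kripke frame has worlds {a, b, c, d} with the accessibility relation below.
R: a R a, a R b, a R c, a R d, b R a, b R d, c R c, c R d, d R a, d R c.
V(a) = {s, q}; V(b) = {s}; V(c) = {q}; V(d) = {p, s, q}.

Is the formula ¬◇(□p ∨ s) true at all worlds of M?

Let φ = ¬◇(□p ∨ s). Evaluate φ at each world:
  a (successors {a, b, c, d}): φ is false.
  b (successors {a, d}): φ is false.
  c (successors {c, d}): φ is false.
  d (successors {a, c}): φ is false.
Detail at a (counterexample):
  At a: ◇(□p ∨ s) is true, so ¬◇(□p ∨ s) is false.
    At a: ◇(□p ∨ s) requires □p ∨ s at some successor in {a, b, c, d}.
      □p ∨ s holds at a, so ◇(□p ∨ s) is true at a.

No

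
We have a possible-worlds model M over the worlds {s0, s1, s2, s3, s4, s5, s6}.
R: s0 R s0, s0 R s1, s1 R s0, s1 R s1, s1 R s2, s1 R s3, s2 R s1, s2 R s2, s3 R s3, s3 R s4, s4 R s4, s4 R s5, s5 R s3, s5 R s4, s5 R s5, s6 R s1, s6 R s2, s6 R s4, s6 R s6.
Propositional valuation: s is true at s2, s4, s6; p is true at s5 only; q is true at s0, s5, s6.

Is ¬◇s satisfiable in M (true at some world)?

Yes

Let φ = ¬◇s. Evaluate φ at each world:
  s0 (successors {s0, s1}): φ is true.
  s1 (successors {s0, s1, s2, s3}): φ is false.
  s2 (successors {s1, s2}): φ is false.
  s3 (successors {s3, s4}): φ is false.
  s4 (successors {s4, s5}): φ is false.
  s5 (successors {s3, s4, s5}): φ is false.
  s6 (successors {s1, s2, s4, s6}): φ is false.
Detail at s0 (witness):
  At s0: ◇s is false, so ¬◇s is true.
    At s0: ◇s requires s at some successor in {s0, s1}.
      At s0: s is false.
      At s1: s is false.
    So ◇s is false at s0.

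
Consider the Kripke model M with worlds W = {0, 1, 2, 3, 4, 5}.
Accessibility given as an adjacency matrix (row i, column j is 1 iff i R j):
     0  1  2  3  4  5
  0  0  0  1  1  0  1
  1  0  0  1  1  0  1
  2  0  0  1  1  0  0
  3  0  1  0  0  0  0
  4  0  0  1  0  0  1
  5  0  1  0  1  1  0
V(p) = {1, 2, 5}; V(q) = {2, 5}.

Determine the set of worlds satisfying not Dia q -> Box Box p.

Recall that Box ψ holds at a world iff ψ holds at every accessible world, and Dia ψ holds iff ψ holds at some accessible world.
Let φ = not Dia q -> Box Box p. Evaluate φ at each world:
  0 (successors {2, 3, 5}): φ is true.
  1 (successors {2, 3, 5}): φ is true.
  2 (successors {2, 3}): φ is true.
  3 (successors {1}): φ is false.
  4 (successors {2, 5}): φ is true.
  5 (successors {1, 3, 4}): φ is false.
For instance, at 1:
  At 1: not Dia q is false, Box Box p is false, so not Dia q -> Box Box p is true.
    At 1: Dia q is true, so not Dia q is false.
      At 1: Dia q requires q at some successor in {2, 3, 5}.
        q holds at 2, so Dia q is true at 1.
    At 1: Box Box p requires Box p at every successor {2, 3, 5}.
      Box p fails at 2, so Box Box p is false at 1.
Satisfying worlds: {0, 1, 2, 4}

0, 1, 2, 4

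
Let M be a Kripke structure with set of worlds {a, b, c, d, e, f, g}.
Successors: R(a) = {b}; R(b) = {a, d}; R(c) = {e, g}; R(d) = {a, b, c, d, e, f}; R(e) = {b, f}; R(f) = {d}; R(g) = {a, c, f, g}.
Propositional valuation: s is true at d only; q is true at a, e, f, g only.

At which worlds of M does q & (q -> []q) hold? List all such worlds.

Let φ = q & (q -> []q). Evaluate φ at each world:
  a (successors {b}): φ is false.
  b (successors {a, d}): φ is false.
  c (successors {e, g}): φ is false.
  d (successors {a, b, c, d, e, f}): φ is false.
  e (successors {b, f}): φ is false.
  f (successors {d}): φ is false.
  g (successors {a, c, f, g}): φ is false.
For instance, at g:
  At g: q is true, q -> []q is false, so q & (q -> []q) is false.
    At g: q is true, []q is false, so q -> []q is false.
      At g: []q requires q at every successor {a, c, f, g}.
        q fails at c, so []q is false at g.
Satisfying worlds: none.

none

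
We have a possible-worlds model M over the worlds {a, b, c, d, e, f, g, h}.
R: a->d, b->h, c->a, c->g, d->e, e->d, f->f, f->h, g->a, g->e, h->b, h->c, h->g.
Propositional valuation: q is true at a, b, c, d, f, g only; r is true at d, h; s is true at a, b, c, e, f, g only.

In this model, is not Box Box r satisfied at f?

At f: Box Box r is false, so not Box Box r is true.
  At f: Box Box r requires Box r at every successor {f, h}.
    Box r fails at f, so Box Box r is false at f.
      At f: Box r requires r at every successor {f, h}.
        r fails at f, so Box r is false at f.

Yes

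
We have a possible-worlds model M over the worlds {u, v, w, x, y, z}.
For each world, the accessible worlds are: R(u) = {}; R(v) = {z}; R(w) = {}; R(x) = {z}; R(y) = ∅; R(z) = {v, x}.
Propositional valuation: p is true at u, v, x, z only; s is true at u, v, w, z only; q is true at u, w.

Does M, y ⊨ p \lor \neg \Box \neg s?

No

At y: p is false, \neg \Box \neg s is false, so p \lor \neg \Box \neg s is false.
  At y: \Box \neg s is true, so \neg \Box \neg s is false.
    At y: no accessible worlds, so \Box \neg s holds vacuously.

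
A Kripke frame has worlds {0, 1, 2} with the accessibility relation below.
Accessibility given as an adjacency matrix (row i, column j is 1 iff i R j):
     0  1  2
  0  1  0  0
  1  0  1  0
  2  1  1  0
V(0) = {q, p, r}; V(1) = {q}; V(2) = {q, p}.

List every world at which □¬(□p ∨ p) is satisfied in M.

1

Let φ = □¬(□p ∨ p). Evaluate φ at each world:
  0 (successors {0}): φ is false.
  1 (successors {1}): φ is true.
  2 (successors {0, 1}): φ is false.
For instance, at 0:
  At 0: □¬(□p ∨ p) requires ¬(□p ∨ p) at every successor {0}.
    ¬(□p ∨ p) fails at 0, so □¬(□p ∨ p) is false at 0.
      At 0: □p ∨ p is true, so ¬(□p ∨ p) is false.
Satisfying worlds: {1}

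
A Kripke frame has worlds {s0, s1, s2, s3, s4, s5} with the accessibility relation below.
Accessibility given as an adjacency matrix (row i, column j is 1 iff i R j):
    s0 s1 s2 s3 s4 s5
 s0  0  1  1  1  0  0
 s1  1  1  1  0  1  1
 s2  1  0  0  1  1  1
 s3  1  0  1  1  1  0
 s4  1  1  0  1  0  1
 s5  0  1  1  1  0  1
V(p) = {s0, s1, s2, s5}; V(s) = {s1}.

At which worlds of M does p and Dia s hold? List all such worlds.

Let φ = p and Dia s. Evaluate φ at each world:
  s0 (successors {s1, s2, s3}): φ is true.
  s1 (successors {s0, s1, s2, s4, s5}): φ is true.
  s2 (successors {s0, s3, s4, s5}): φ is false.
  s3 (successors {s0, s2, s3, s4}): φ is false.
  s4 (successors {s0, s1, s3, s5}): φ is false.
  s5 (successors {s1, s2, s3, s5}): φ is true.
For instance, at s0:
  At s0: p is true, Dia s is true, so p and Dia s is true.
    At s0: Dia s requires s at some successor in {s1, s2, s3}.
      s holds at s1, so Dia s is true at s0.
Satisfying worlds: {s0, s1, s5}

s0, s1, s5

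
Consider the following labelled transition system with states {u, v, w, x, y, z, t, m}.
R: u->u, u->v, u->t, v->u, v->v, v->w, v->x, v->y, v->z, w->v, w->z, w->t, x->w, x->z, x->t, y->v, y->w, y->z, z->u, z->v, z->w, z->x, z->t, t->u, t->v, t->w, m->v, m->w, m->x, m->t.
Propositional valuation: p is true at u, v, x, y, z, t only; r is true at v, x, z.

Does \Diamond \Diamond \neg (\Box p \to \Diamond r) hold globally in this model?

No

Let φ = \Diamond \Diamond \neg (\Box p \to \Diamond r). Evaluate φ at each world:
  u (successors {u, v, t}): φ is false.
  v (successors {u, v, w, x, y, z}): φ is false.
  w (successors {v, z, t}): φ is false.
  x (successors {w, z, t}): φ is false.
  y (successors {v, w, z}): φ is false.
  z (successors {u, v, w, x, t}): φ is false.
  t (successors {u, v, w}): φ is false.
  m (successors {v, w, x, t}): φ is false.
Detail at u (counterexample):
  At u: \Diamond \Diamond \neg (\Box p \to \Diamond r) requires \Diamond \neg (\Box p \to \Diamond r) at some successor in {u, v, t}.
    At u: \Diamond \neg (\Box p \to \Diamond r) is false.
    At v: \Diamond \neg (\Box p \to \Diamond r) is false.
    At t: \Diamond \neg (\Box p \to \Diamond r) is false.
  So \Diamond \Diamond \neg (\Box p \to \Diamond r) is false at u.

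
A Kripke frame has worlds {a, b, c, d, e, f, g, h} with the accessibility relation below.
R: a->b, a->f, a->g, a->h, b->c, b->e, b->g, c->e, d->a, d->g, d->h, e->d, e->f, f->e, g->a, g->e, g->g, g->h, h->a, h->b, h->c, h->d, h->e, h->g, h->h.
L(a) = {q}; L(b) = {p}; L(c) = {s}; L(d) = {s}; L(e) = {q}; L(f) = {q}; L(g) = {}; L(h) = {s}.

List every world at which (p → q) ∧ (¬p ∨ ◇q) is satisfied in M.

Let φ = (p → q) ∧ (¬p ∨ ◇q). Evaluate φ at each world:
  a (successors {b, f, g, h}): φ is true.
  b (successors {c, e, g}): φ is false.
  c (successors {e}): φ is true.
  d (successors {a, g, h}): φ is true.
  e (successors {d, f}): φ is true.
  f (successors {e}): φ is true.
  g (successors {a, e, g, h}): φ is true.
  h (successors {a, b, c, d, e, g, h}): φ is true.
For instance, at h:
  At h: p → q is true, ¬p ∨ ◇q is true, so (p → q) ∧ (¬p ∨ ◇q) is true.
    At h: ¬p is true, ◇q is true, so ¬p ∨ ◇q is true.
      At h: ◇q requires q at some successor in {a, b, c, d, e, g, h}.
        q holds at a, so ◇q is true at h.
Satisfying worlds: {a, c, d, e, f, g, h}

a, c, d, e, f, g, h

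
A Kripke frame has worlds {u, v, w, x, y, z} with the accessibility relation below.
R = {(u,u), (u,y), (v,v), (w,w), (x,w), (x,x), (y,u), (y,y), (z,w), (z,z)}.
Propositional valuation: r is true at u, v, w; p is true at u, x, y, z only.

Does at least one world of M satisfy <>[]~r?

Let φ = <>[]~r. Evaluate φ at each world:
  u (successors {u, y}): φ is false.
  v (successors {v}): φ is false.
  w (successors {w}): φ is false.
  x (successors {w, x}): φ is false.
  y (successors {u, y}): φ is false.
  z (successors {w, z}): φ is false.
For instance, at v:
  At v: <>[]~r requires []~r at some successor in {v}.
    At v: []~r is false.
  So <>[]~r is false at v.

No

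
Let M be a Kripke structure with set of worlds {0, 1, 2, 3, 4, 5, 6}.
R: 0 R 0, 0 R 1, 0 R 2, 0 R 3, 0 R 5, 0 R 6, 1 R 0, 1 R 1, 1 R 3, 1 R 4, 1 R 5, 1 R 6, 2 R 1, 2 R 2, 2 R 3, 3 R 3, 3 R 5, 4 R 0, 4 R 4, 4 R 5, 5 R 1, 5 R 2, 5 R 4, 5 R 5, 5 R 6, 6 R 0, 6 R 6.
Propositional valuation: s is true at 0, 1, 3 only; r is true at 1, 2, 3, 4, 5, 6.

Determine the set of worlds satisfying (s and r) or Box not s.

Let φ = (s and r) or Box not s. Evaluate φ at each world:
  0 (successors {0, 1, 2, 3, 5, 6}): φ is false.
  1 (successors {0, 1, 3, 4, 5, 6}): φ is true.
  2 (successors {1, 2, 3}): φ is false.
  3 (successors {3, 5}): φ is true.
  4 (successors {0, 4, 5}): φ is false.
  5 (successors {1, 2, 4, 5, 6}): φ is false.
  6 (successors {0, 6}): φ is false.
For instance, at 5:
  At 5: s and r is false, Box not s is false, so (s and r) or Box not s is false.
    At 5: Box not s requires not s at every successor {1, 2, 4, 5, 6}.
      not s fails at 1, so Box not s is false at 5.
Satisfying worlds: {1, 3}

1, 3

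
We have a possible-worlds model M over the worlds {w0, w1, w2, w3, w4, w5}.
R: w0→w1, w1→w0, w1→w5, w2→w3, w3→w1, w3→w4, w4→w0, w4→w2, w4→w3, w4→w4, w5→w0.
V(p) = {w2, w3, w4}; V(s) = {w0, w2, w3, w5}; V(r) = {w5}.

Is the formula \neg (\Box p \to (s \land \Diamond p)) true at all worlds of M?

Let φ = \neg (\Box p \to (s \land \Diamond p)). Evaluate φ at each world:
  w0 (successors {w1}): φ is false.
  w1 (successors {w0, w5}): φ is false.
  w2 (successors {w3}): φ is false.
  w3 (successors {w1, w4}): φ is false.
  w4 (successors {w0, w2, w3, w4}): φ is false.
  w5 (successors {w0}): φ is false.
Detail at w0 (counterexample):
  At w0: \Box p \to (s \land \Diamond p) is true, so \neg (\Box p \to (s \land \Diamond p)) is false.
    At w0: \Box p is false, s \land \Diamond p is false, so \Box p \to (s \land \Diamond p) is true.
      At w0: \Box p requires p at every successor {w1}.
        p fails at w1, so \Box p is false at w0.
      At w0: s is true, \Diamond p is false, so s \land \Diamond p is false.

No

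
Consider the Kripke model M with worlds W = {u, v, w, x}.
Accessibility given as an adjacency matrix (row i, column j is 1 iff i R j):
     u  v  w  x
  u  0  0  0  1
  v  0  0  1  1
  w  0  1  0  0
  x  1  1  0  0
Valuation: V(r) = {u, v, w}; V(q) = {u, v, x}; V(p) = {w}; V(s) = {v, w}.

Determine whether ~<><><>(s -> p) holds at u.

At u: <><><>(s -> p) is true, so ~<><><>(s -> p) is false.
  At u: <><><>(s -> p) requires <><>(s -> p) at some successor in {x}.
    <><>(s -> p) holds at x, so <><><>(s -> p) is true at u.
      At x: <><>(s -> p) requires <>(s -> p) at some successor in {u, v}.
        <>(s -> p) holds at u, so <><>(s -> p) is true at x.

No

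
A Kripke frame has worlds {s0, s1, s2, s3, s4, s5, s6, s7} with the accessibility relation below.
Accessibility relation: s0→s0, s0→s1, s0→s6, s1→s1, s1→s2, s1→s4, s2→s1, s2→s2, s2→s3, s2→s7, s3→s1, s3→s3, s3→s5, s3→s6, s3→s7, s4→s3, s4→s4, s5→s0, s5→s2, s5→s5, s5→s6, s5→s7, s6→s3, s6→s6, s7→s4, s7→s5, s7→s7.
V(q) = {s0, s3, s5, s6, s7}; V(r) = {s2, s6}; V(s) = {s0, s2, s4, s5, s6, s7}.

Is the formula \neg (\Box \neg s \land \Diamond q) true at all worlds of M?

Yes

Let φ = \neg (\Box \neg s \land \Diamond q). Evaluate φ at each world:
  s0 (successors {s0, s1, s6}): φ is true.
  s1 (successors {s1, s2, s4}): φ is true.
  s2 (successors {s1, s2, s3, s7}): φ is true.
  s3 (successors {s1, s3, s5, s6, s7}): φ is true.
  s4 (successors {s3, s4}): φ is true.
  s5 (successors {s0, s2, s5, s6, s7}): φ is true.
  s6 (successors {s3, s6}): φ is true.
  s7 (successors {s4, s5, s7}): φ is true.
For instance, at s3:
  At s3: \Box \neg s \land \Diamond q is false, so \neg (\Box \neg s \land \Diamond q) is true.
    At s3: \Box \neg s is false, \Diamond q is true, so \Box \neg s \land \Diamond q is false.
      At s3: \Box \neg s requires \neg s at every successor {s1, s3, s5, s6, s7}.
        \neg s fails at s5, so \Box \neg s is false at s3.
      At s3: \Diamond q requires q at some successor in {s1, s3, s5, s6, s7}.
        q holds at s3, so \Diamond q is true at s3.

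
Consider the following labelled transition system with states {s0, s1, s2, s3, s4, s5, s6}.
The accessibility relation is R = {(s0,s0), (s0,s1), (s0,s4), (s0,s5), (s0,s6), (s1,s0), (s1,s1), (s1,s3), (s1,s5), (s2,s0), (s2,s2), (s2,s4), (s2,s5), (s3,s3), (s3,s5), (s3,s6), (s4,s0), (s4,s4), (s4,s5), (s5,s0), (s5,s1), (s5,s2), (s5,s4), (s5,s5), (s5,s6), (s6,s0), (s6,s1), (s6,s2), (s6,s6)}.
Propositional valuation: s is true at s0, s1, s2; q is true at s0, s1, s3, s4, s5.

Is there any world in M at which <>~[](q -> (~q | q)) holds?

Let φ = <>~[](q -> (~q | q)). Evaluate φ at each world:
  s0 (successors {s0, s1, s4, s5, s6}): φ is false.
  s1 (successors {s0, s1, s3, s5}): φ is false.
  s2 (successors {s0, s2, s4, s5}): φ is false.
  s3 (successors {s3, s5, s6}): φ is false.
  s4 (successors {s0, s4, s5}): φ is false.
  s5 (successors {s0, s1, s2, s4, s5, s6}): φ is false.
  s6 (successors {s0, s1, s2, s6}): φ is false.
For instance, at s0:
  At s0: <>~[](q -> (~q | q)) requires ~[](q -> (~q | q)) at some successor in {s0, s1, s4, s5, s6}.
    At s0: ~[](q -> (~q | q)) is false.
    At s1: ~[](q -> (~q | q)) is false.
    At s4: ~[](q -> (~q | q)) is false.
    At s5: ~[](q -> (~q | q)) is false.
    At s6: ~[](q -> (~q | q)) is false.
  So <>~[](q -> (~q | q)) is false at s0.

No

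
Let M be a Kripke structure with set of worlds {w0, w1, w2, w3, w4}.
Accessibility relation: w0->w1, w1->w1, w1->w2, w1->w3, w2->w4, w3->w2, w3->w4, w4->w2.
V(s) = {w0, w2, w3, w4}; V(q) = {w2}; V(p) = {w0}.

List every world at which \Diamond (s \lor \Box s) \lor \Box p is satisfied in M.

w1, w2, w3, w4

Recall that \Box ψ holds at a world iff ψ holds at every accessible world, and \Diamond ψ holds iff ψ holds at some accessible world.
Let φ = \Diamond (s \lor \Box s) \lor \Box p. Evaluate φ at each world:
  w0 (successors {w1}): φ is false.
  w1 (successors {w1, w2, w3}): φ is true.
  w2 (successors {w4}): φ is true.
  w3 (successors {w2, w4}): φ is true.
  w4 (successors {w2}): φ is true.
For instance, at w2:
  At w2: \Diamond (s \lor \Box s) is true, \Box p is false, so \Diamond (s \lor \Box s) \lor \Box p is true.
    At w2: \Diamond (s \lor \Box s) requires s \lor \Box s at some successor in {w4}.
      s \lor \Box s holds at w4, so \Diamond (s \lor \Box s) is true at w2.
    At w2: \Box p requires p at every successor {w4}.
      p fails at w4, so \Box p is false at w2.
Satisfying worlds: {w1, w2, w3, w4}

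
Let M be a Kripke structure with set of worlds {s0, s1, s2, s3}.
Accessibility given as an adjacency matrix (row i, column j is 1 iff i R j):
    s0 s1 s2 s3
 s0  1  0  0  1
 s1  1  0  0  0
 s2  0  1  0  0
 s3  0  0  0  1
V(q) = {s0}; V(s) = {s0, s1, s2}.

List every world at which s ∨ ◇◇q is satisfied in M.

Let φ = s ∨ ◇◇q. Evaluate φ at each world:
  s0 (successors {s0, s3}): φ is true.
  s1 (successors {s0}): φ is true.
  s2 (successors {s1}): φ is true.
  s3 (successors {s3}): φ is false.
For instance, at s0:
  At s0: s is true, ◇◇q is true, so s ∨ ◇◇q is true.
    At s0: ◇◇q requires ◇q at some successor in {s0, s3}.
      ◇q holds at s0, so ◇◇q is true at s0.
Satisfying worlds: {s0, s1, s2}

s0, s1, s2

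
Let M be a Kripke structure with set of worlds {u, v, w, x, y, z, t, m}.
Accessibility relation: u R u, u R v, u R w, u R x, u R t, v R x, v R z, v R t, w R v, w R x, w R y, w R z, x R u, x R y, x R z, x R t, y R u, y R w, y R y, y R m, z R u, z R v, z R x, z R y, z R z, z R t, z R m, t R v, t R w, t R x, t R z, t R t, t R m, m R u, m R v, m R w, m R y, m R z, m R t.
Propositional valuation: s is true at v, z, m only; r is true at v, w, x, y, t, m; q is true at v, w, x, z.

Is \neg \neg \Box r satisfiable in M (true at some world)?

Let φ = \neg \neg \Box r. Evaluate φ at each world:
  u (successors {u, v, w, x, t}): φ is false.
  v (successors {x, z, t}): φ is false.
  w (successors {v, x, y, z}): φ is false.
  x (successors {u, y, z, t}): φ is false.
  y (successors {u, w, y, m}): φ is false.
  z (successors {u, v, x, y, z, t, m}): φ is false.
  t (successors {v, w, x, z, t, m}): φ is false.
  m (successors {u, v, w, y, z, t}): φ is false.
For instance, at w:
  At w: \neg \Box r is true, so \neg \neg \Box r is false.
    At w: \Box r is false, so \neg \Box r is true.
      At w: \Box r requires r at every successor {v, x, y, z}.
        r fails at z, so \Box r is false at w.

No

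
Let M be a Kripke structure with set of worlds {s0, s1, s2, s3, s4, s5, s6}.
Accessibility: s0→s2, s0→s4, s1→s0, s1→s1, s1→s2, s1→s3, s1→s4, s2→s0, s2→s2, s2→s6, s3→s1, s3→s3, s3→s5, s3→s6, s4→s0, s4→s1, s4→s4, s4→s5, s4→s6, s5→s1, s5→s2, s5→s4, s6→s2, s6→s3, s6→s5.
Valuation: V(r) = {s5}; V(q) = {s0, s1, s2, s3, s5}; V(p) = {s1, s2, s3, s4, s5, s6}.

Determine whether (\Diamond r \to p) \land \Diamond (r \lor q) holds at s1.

At s1: \Diamond r \to p is true, \Diamond (r \lor q) is true, so (\Diamond r \to p) \land \Diamond (r \lor q) is true.
  At s1: \Diamond r is false, p is true, so \Diamond r \to p is true.
    At s1: \Diamond r requires r at some successor in {s0, s1, s2, s3, s4}.
      At s0: r is false.
      At s1: r is false.
      At s2: r is false.
      At s3: r is false.
      At s4: r is false.
    So \Diamond r is false at s1.
  At s1: \Diamond (r \lor q) requires r \lor q at some successor in {s0, s1, s2, s3, s4}.
    r \lor q holds at s0, so \Diamond (r \lor q) is true at s1.

Yes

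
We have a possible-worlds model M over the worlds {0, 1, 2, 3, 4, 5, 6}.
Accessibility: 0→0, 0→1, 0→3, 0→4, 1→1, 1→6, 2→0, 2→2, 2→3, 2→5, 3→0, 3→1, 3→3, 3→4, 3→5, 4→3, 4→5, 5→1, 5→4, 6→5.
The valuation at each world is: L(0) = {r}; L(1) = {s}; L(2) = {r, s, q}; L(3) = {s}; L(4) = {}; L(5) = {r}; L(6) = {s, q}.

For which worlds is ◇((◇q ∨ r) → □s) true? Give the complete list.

Let φ = ◇((◇q ∨ r) → □s). Evaluate φ at each world:
  0 (successors {0, 1, 3, 4}): φ is true.
  1 (successors {1, 6}): φ is true.
  2 (successors {0, 2, 3, 5}): φ is true.
  3 (successors {0, 1, 3, 4, 5}): φ is true.
  4 (successors {3, 5}): φ is true.
  5 (successors {1, 4}): φ is true.
  6 (successors {5}): φ is false.
For instance, at 4:
  At 4: ◇((◇q ∨ r) → □s) requires (◇q ∨ r) → □s at some successor in {3, 5}.
    (◇q ∨ r) → □s holds at 3, so ◇((◇q ∨ r) → □s) is true at 4.
      At 3: ◇q ∨ r is false, □s is false, so (◇q ∨ r) → □s is true.
Satisfying worlds: {0, 1, 2, 3, 4, 5}

0, 1, 2, 3, 4, 5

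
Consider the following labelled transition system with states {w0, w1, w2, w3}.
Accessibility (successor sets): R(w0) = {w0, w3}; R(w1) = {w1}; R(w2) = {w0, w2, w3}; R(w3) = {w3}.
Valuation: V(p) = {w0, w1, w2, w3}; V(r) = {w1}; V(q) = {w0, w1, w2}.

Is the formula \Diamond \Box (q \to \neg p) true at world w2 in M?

Yes

At w2: \Diamond \Box (q \to \neg p) requires \Box (q \to \neg p) at some successor in {w0, w2, w3}.
  \Box (q \to \neg p) holds at w3, so \Diamond \Box (q \to \neg p) is true at w2.
    At w3: \Box (q \to \neg p) requires q \to \neg p at every successor {w3}.
      At w3: q \to \neg p is true.
    So \Box (q \to \neg p) is true at w3.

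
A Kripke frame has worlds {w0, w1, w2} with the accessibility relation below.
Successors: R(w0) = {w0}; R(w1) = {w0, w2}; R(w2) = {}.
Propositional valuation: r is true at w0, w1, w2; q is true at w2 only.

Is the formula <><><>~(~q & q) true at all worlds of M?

Let φ = <><><>~(~q & q). Evaluate φ at each world:
  w0 (successors {w0}): φ is true.
  w1 (successors {w0, w2}): φ is true.
  w2 (successors ∅): φ is false.
Detail at w2 (counterexample):
  At w2: no accessible worlds, so <><><>~(~q & q) is false.

No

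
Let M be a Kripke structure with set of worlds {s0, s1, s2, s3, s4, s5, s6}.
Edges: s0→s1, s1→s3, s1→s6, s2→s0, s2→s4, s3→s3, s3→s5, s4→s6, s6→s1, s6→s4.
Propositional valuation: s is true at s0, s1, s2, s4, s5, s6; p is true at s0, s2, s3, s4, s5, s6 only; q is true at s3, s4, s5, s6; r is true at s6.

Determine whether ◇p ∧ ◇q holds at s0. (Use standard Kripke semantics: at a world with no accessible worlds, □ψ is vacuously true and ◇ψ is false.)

At s0: ◇p is false, ◇q is false, so ◇p ∧ ◇q is false.
  At s0: ◇p requires p at some successor in {s1}.
    At s1: p is false.
  So ◇p is false at s0.
  At s0: ◇q requires q at some successor in {s1}.
    At s1: q is false.
  So ◇q is false at s0.

No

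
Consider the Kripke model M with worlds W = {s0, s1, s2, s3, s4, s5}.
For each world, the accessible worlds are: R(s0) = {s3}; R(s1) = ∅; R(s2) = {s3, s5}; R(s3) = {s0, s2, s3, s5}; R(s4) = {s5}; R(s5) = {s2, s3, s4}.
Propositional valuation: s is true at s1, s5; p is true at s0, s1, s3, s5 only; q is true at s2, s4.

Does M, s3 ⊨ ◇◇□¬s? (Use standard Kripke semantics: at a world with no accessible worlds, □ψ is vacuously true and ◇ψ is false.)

Yes

At s3: ◇◇□¬s requires ◇□¬s at some successor in {s0, s2, s3, s5}.
  ◇□¬s holds at s2, so ◇◇□¬s is true at s3.
    At s2: ◇□¬s requires □¬s at some successor in {s3, s5}.
      □¬s holds at s5, so ◇□¬s is true at s2.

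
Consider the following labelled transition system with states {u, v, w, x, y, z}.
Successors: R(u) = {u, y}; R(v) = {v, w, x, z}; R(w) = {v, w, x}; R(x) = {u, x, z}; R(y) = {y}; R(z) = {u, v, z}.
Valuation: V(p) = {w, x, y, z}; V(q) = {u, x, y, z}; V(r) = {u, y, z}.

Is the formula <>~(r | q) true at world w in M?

Yes

At w: <>~(r | q) requires ~(r | q) at some successor in {v, w, x}.
  ~(r | q) holds at v, so <>~(r | q) is true at w.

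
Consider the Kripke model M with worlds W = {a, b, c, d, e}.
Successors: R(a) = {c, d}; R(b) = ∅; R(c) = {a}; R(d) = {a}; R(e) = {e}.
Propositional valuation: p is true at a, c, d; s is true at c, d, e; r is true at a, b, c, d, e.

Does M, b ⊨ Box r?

Yes

At b: no accessible worlds, so Box r holds vacuously.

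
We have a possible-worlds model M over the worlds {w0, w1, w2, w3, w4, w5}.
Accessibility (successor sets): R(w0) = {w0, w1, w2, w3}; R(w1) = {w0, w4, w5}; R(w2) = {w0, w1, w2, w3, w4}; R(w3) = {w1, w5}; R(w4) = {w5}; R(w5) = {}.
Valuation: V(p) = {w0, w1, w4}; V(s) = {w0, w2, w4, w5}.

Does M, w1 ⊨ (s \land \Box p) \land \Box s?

No

At w1: s \land \Box p is false, \Box s is true, so (s \land \Box p) \land \Box s is false.
  At w1: s is false, \Box p is false, so s \land \Box p is false.
    At w1: \Box p requires p at every successor {w0, w4, w5}.
      p fails at w5, so \Box p is false at w1.
  At w1: \Box s requires s at every successor {w0, w4, w5}.
    At w0: s is true.
    At w4: s is true.
    At w5: s is true.
  So \Box s is true at w1.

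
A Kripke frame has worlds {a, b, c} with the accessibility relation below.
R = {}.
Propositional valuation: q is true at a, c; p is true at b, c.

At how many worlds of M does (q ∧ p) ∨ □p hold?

3

Let φ = (q ∧ p) ∨ □p. Evaluate φ at each world:
  a (successors ∅): φ is true.
  b (successors ∅): φ is true.
  c (successors ∅): φ is true.
For instance, at b:
  At b: q ∧ p is false, □p is true, so (q ∧ p) ∨ □p is true.
    At b: no accessible worlds, so □p holds vacuously.
Satisfying worlds: {a, b, c}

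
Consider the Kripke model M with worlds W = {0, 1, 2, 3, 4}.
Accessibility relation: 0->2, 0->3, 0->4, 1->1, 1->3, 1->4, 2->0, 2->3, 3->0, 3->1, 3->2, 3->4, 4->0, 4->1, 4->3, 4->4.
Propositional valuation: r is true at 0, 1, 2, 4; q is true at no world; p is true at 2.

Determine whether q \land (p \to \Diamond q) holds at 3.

No

At 3: q is false, p \to \Diamond q is true, so q \land (p \to \Diamond q) is false.
  At 3: p is false, \Diamond q is false, so p \to \Diamond q is true.
    At 3: \Diamond q requires q at some successor in {0, 1, 2, 4}.
      At 0: q is false.
      At 1: q is false.
      At 2: q is false.
      At 4: q is false.
    So \Diamond q is false at 3.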